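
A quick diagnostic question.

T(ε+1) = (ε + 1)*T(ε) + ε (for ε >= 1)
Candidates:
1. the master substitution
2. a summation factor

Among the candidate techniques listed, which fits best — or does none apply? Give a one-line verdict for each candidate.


Diagnosis: a summation factor — normalize by the running product of ε + 1: the left side becomes a difference, and differences sum.
- the master substitution: there is no divide-the-index recursive argument.
- a summation factor — yes, a natural case for it.


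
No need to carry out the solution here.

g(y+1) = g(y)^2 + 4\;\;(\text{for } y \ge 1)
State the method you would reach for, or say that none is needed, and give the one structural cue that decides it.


Technique: no special technique — the new term depends nonlinearly on the old ones, which disqualifies every superposition-based technique.


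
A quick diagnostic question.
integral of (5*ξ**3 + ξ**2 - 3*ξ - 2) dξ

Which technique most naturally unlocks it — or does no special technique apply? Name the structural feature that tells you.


Best approach: no special technique — a term-by-term power-rule job in ξ; no substitution or rearrangement earns its keep here.


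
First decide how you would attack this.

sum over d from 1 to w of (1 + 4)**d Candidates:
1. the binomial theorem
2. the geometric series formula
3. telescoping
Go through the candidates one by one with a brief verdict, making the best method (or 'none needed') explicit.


Diagnosis: the geometric series formula — consecutive terms stand in a fixed index-free ratio — the geometric sum formula closes it.
- the binomial theorem — there is no pair of bases whose matched powers would reassemble into a single binomial power.
- the geometric series formula: applies; the problem has the shape this method handles.
- telescoping — the terms as presented offer no neighboring cancellation — a telescoping rewrite may exist, but the displayed structure does not hand one over.


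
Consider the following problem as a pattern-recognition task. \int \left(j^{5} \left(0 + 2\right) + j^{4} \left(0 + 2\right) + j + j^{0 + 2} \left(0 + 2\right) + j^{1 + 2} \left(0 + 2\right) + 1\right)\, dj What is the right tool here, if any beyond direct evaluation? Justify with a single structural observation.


Diagnosis: no special technique — a term-by-term power-rule job in j; no substitution or rearrangement earns its keep here.


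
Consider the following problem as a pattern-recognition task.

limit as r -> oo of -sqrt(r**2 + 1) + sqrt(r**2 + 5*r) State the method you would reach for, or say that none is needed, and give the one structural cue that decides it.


Technique: conjugate multiplication — infinity minus infinity with a radical in play — multiply by the conjugate so the divergences of sqrt(r**2 + 5*r) and sqrt(r**2 + 1) annihilate.


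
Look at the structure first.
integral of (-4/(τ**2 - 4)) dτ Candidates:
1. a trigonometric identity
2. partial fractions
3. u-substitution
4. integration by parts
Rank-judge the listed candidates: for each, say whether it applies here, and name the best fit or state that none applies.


Diagnosis: partial fractions — the integrand is a proper rational function and its denominator τ**2 - 4 factors into distinct pieces, so it splits into simple fractions.
- a trigonometric identity — with no trigonometric functions present, identity rewriting has no target.
- partial fractions: a fit — the right tool for this form.
- u-substitution — no subexpression of the integrand serves as a whole-integral substitution inner — individual terms may offer their own, but none carries its derivative as a factor of the full integrand; a working change of variable would have to be constructed from outside the expression.
- integration by parts — there is no nonconstant-polynomial-times-kernel split with an exp, sine, cosine (degree-1 argument), or logarithm partner.


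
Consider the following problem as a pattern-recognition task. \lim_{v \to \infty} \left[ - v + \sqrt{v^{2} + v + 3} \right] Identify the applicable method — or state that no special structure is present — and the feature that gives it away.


Verdict: conjugate multiplication — this difference gives up after one conjugate multiplication — the radical structure cancels against its conjugate.


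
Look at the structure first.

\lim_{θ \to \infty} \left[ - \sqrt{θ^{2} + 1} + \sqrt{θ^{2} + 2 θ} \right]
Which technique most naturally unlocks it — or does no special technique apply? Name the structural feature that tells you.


Technique: conjugate multiplication — this difference gives up after one conjugate multiplication — the radical structure cancels against its conjugate.


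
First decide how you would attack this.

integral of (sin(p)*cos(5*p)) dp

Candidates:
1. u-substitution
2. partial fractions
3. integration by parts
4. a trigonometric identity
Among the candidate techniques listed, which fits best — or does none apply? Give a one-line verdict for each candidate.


Best approach: a trigonometric identity — cross-frequency products like sin(p)*cos(5*p) are the textbook product-to-sum case — the identity converts them to directly integrable sinusoids.
- u-substitution: no subexpression of the integrand serves as a whole-integral substitution inner — individual terms may offer their own, but none carries its derivative as a factor of the full integrand; a working change of variable would have to be constructed from outside the expression.
- partial fractions — there is no rational-function structure to decompose.
- integration by parts: not the fit here: there is no polynomial factor to ladder down — parts can still close the trigonometric product by recursion, though the identity rewrite is the direct route.
- a trigonometric identity — a fit — the right tool for this form.


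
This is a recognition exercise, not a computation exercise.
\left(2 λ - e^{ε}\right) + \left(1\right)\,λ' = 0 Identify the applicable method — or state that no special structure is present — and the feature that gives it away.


Technique: a linear integrating factor — λ appears only to the first power with coefficient 2 — the classic integrating-factor setup.


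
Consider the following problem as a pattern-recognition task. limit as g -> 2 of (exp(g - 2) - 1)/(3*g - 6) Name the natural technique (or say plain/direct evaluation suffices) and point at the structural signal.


Method: l'Hôpital's rule (0/0) — both numerator and denominator vanish at 2: the genuine 0/0 indeterminate that l'Hôpital exists for. Expanding numerator and denominator to first order gives the same value — the rule automates exactly that.


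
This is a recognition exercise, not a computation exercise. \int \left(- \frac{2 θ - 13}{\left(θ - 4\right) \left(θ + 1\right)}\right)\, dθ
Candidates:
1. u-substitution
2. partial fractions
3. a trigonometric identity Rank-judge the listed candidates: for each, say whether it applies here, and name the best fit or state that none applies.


Verdict: partial fractions — the bottom factors while the top stays lower-degree — split into simple fractions and integrate piece by piece.
- u-substitution — no subexpression of the integrand pairs with its own derivative as a factor — individual terms may offer their own substitutions, but any change of variable covering the whole integral would have to be constructed from outside the expression.
- partial fractions: applicable, and directly so.
- a trigonometric identity — with no trigonometric functions present, identity rewriting has no target.


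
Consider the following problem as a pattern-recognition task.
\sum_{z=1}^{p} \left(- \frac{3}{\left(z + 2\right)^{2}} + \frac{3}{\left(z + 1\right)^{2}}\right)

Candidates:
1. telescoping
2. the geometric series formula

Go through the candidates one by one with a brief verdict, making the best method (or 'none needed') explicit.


Method: telescoping — the summand is built as \frac{3}{\left(z + 1\right)^{2}} minus its own successor — adjacent terms annihilate down the line.
- telescoping — applicable, and directly so.
- the geometric series formula — the term-to-term ratio changes with the index, so the geometric formula cannot close it.


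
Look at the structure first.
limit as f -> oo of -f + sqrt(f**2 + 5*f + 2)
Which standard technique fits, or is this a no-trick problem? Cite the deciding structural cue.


Technique: conjugate multiplication — sqrt(f**2 + 5*f + 2) and f both blow up, but their difference is tame once the conjugate rationalizes it.


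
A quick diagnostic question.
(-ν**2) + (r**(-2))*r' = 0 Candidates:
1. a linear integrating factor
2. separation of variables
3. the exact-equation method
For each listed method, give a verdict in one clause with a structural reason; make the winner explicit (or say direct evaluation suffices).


Verdict: separation of variables — separating collects all r-dependence with the derivative and leaves all ν-dependence opposite: variables separate.
- a linear integrating factor — the unknown enters nonlinearly (through a power, a denominator, or a transcendental function), which the linear integrating-factor recipe cannot absorb as-is — any repair would come from a preliminary substitution, not the factor.
- separation of variables — yes — fits the structure here.
- the exact-equation method — any potential here is of the trivial single-variable kind; the exact method earns its name only with genuine cross terms.


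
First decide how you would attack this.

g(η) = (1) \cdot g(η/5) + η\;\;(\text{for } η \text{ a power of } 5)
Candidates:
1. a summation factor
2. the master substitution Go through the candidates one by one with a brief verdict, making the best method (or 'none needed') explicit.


Method: the master substitution — the argument shrinks by the factor 5, so measure the index on a logarithmic scale and the recursion becomes a shift.
- a summation factor: a divided-index call is outside the fixed-shift first-order family a summation factor normalizes.
- the master substitution: yes — fits the structure here.


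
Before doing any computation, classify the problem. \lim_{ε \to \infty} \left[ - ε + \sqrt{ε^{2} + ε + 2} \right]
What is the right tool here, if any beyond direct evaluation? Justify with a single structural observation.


Technique: conjugate multiplication — the ∞ − ∞ radical form is the exact trigger for the conjugate maneuver.


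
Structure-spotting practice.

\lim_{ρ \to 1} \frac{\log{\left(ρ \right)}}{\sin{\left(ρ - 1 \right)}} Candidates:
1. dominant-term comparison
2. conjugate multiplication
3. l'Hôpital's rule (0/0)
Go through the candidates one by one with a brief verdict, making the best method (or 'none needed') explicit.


Diagnosis: l'Hôpital's rule (0/0) — numerator and denominator both vanish at 1 — a genuine 0/0 form, which is exactly when l'Hôpital applies. Known elementary limits would finish this too — the rule just bypasses the case analysis.
- dominant-term comparison — no ranking of term growth rates resolves the limit here.
- conjugate multiplication — no divergent radical difference is present for a conjugate pair to cancel.
- l'Hôpital's rule (0/0): a fit — the right tool for this form.


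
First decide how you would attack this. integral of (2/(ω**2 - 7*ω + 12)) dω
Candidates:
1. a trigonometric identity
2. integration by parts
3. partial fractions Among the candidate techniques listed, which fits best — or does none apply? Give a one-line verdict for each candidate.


Method: partial fractions — with ω**2 - 7*ω + 12 factorable and the degree on top strictly smaller, simple-fraction decomposition is immediate.
- a trigonometric identity — no sine or cosine appears, so there is nothing for a trigonometric identity to act on.
- integration by parts — the nonconstant-polynomial-times-standard-kernel pattern (an exp, sine, cosine, or logarithm partner) is absent.
- partial fractions: applicable, and directly so.


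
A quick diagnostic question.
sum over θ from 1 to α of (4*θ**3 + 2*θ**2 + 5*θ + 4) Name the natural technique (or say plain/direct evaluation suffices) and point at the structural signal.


Technique: no special technique — no ratio, no shift structure, no binomial pattern: sum the constant-multiple powers of θ with known formulas.


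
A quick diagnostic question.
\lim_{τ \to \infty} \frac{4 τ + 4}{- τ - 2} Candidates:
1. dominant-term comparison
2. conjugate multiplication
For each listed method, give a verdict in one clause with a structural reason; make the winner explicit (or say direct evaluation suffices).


Verdict: dominant-term comparison — at large τ only the top-degree terms survive; compare the leading terms and the limit falls out.
- dominant-term comparison — applicable, and directly so.
- conjugate multiplication: rationalization has no target — no divergent radical difference appears.


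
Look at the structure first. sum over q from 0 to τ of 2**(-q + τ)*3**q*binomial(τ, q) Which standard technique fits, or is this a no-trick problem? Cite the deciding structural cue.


Verdict: the binomial theorem — the summand is term q of a binomial expansion in 3 and 2; the whole sum is a single power.


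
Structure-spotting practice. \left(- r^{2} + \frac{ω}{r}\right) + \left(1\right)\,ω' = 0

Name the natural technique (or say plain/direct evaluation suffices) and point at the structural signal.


Technique: a linear integrating factor — linear in the unknown with genuine forcing: multiply through by the exponential of the integrated coefficient and the left side closes into one derivative.


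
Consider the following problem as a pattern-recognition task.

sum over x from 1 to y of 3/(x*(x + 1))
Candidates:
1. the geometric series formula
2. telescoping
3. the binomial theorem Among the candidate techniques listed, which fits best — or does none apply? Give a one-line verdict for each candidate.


Method: telescoping — 3/(x*(x + 1)) hides a difference of shifted reciprocals — decompose it and the middle of the sum vanishes.
- the geometric series formula — no single multiplier carries one term to the next throughout the sum.
- telescoping — a fit — the right tool for this form.
- the binomial theorem: the terms lack the binomial-coefficient-weighted complementary-power pattern of an expansion.


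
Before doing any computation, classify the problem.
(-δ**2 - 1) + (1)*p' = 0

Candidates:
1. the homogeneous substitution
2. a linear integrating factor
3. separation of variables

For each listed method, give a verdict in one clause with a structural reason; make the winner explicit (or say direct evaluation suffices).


Best approach: no special technique — solved for the derivative, p never appears on the right — this is a direct integration in δ, not a differential-equations problem at heart.
- the homogeneous substitution — the slope does not depend on the ratio of the variables alone.
- a linear integrating factor: with the unknown absent the integrating factor is a formality; direct integration is the working structure.
- separation of variables: separation is only trivially available — with the unknown absent from the slope this is a direct integration, not a separation problem.


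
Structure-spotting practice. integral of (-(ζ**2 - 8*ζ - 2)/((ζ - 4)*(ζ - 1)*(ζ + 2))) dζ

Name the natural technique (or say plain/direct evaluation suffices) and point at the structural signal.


Best approach: partial fractions — the bottom factors while the top stays lower-degree — split into simple fractions and integrate piece by piece.


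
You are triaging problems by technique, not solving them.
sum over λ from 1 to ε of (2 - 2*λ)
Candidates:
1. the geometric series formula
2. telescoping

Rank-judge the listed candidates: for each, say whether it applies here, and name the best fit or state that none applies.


Best approach: no special technique — with only polynomial terms in λ present, the classical sum-of-powers identities are all you need.
- the geometric series formula: consecutive terms are not related by a fixed multiplier.
- telescoping — neither a shifted-difference shape nor integer-spaced poles are present.


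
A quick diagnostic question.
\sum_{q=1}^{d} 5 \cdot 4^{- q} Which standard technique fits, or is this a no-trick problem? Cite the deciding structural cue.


Technique: the geometric series formula — consecutive terms stand in a fixed index-free ratio — the geometric sum formula closes it.


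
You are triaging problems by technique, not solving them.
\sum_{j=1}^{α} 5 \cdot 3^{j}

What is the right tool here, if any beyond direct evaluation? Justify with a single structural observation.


Verdict: the geometric series formula — each term is 3 times the previous one, so the geometric-series formula applies directly.


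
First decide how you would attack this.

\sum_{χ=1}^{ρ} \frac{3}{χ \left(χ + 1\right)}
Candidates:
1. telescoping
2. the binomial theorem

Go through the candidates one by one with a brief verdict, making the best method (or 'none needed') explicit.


Best approach: telescoping — split \frac{3}{χ \left(χ + 1\right)} by partial fractions and the pieces are one function at shifted arguments — interior terms cancel.
- telescoping: a fit — the right tool for this form.
- the binomial theorem: no binomial coefficients pair with matched powers.


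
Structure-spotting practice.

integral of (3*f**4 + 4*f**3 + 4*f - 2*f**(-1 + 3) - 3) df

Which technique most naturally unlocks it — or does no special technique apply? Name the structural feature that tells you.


Technique: no special technique — every term is a constant multiple of a power of f; term-wise power-rule integration needs no preliminary transformation.


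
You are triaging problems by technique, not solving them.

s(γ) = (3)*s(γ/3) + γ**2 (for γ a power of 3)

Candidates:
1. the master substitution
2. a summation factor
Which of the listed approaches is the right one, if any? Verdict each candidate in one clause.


Verdict: the master substitution — recursion at γ/3 is multiplicative in the index; logarithmic reindexing via γ = 3^m linearizes it.
- the master substitution — yes, a natural case for it.
- a summation factor: the recursion divides its index rather than shifting it — there is no previous-term chain for a summation factor to telescope.


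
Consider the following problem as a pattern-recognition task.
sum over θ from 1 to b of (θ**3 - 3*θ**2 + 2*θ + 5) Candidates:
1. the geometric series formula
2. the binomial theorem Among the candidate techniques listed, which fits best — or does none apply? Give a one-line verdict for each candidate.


Method: no special technique — recognize the absence of structure: constant-multiple powers of θ summed plainly, no special method required.
- the geometric series formula: no single multiplier carries one term to the next throughout the sum.
- the binomial theorem — the terms lack the binomial-coefficient-weighted complementary-power pattern of an expansion.


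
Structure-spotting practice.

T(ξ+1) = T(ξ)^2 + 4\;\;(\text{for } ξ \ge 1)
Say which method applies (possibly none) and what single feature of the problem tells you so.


Technique: no special technique — the map from one term to the next is curved, not linear, so linear closed-form machinery does not attach.


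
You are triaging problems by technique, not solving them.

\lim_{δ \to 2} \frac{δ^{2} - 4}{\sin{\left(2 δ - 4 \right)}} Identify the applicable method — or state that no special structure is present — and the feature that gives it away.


Diagnosis: l'Hôpital's rule (0/0) — the 0/0 form at 2 is the signature situation for l'Hôpital's rule. A local series expansion at the point resolves it as well; the rule is the packaged version of that step.


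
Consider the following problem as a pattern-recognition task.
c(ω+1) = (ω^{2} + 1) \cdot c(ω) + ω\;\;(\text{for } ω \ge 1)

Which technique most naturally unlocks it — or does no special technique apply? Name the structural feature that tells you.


Diagnosis: a summation factor — with the index-dependent coefficient ω^{2} + 1, dividing by the cumulative product turns the left side into a pure difference.


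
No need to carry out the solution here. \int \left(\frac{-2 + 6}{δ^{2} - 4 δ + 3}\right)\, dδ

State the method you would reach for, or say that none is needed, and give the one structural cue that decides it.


Diagnosis: partial fractions — once δ^{2} - 4 δ + 3 is factored, each root contributes a simple-fraction term; integrate them one at a time.


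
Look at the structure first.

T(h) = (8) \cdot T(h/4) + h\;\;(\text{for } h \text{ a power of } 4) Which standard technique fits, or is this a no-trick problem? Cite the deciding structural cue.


Best approach: the master substitution — the argument contracts 4-fold per step: reindex h exponentially and solve the linear recurrence in the new index.


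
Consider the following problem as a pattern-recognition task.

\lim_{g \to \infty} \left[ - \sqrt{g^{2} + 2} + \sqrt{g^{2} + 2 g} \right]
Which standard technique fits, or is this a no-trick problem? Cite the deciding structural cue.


Verdict: conjugate multiplication — neither \sqrt{g^{2} + 2 g} nor \sqrt{g^{2} + 2} converges alone, so rewrite their difference as a conjugate-rationalized quotient first.


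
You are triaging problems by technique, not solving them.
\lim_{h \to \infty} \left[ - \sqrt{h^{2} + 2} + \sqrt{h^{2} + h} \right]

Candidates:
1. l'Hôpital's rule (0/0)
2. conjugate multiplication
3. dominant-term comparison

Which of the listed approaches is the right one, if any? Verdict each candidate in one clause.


Technique: conjugate multiplication — the ∞ − ∞ radical form is the exact trigger for the conjugate maneuver.
- l'Hôpital's rule (0/0) — substitution produces ∞ − ∞ rather than a vanishing quotient; the rule needs a 0/0 ratio to act on.
- conjugate multiplication — yes — fits the structure here.
- dominant-term comparison: this limit is not decided by comparing leading-term growth at infinity.


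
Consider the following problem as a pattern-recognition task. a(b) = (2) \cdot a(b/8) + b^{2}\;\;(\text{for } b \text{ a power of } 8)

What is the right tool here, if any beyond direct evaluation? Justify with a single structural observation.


Best approach: the master substitution — treat m = log base 8 of b as the new clock: one recursion step advances m by one while b scales by 8.


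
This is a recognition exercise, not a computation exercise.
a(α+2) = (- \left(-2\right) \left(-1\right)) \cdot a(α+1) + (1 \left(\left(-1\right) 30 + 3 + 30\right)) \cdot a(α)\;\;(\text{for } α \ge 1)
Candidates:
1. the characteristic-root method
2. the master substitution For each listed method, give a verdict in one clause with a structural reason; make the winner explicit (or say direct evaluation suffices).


Diagnosis: the characteristic-root method — shift-invariance with fixed coefficients calls for exponential trials; the characteristic polynomial finds every r^α.
- the characteristic-root method — yes, a natural case for it.
- the master substitution: there is no divide-the-index recursive argument.


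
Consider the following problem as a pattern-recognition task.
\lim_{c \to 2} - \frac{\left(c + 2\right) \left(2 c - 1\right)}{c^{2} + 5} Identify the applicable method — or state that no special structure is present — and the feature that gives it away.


Technique: no special technique — the expression is continuous at the evaluation point — substitute directly; no indeterminate form appears.


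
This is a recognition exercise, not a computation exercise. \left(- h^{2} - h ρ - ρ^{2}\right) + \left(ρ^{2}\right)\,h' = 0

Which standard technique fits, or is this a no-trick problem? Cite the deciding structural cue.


Technique: the homogeneous substitution — solved for the derivative, the right side is unchanged under scaling ρ and h together — it depends only on the ratio h/ρ, so substitute a single ratio variable.


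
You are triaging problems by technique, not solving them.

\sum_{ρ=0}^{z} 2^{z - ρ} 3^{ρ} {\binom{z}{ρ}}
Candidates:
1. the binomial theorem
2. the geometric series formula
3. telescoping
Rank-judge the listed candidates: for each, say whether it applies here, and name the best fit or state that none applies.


Best approach: the binomial theorem — terms weighting {\binom{z}{ρ}} against matched powers of 3 and 2 reassemble into (3 + 2)^z by the binomial theorem.
- the binomial theorem — applies; the problem has the shape this method handles.
- the geometric series formula: the ratio of consecutive terms depends on the index.
- telescoping: in the displayed form, no term reappears at a neighboring index to cancel against.


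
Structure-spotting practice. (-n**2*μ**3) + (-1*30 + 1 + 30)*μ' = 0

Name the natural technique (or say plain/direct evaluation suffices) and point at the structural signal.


Verdict: separation of variables — the derivative equals a pure function of n (namely n**2) times a pure function of μ (namely μ**3); divide and integrate each side.


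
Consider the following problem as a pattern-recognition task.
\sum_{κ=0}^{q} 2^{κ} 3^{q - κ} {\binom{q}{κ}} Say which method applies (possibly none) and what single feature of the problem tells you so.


Diagnosis: the binomial theorem — the summand is term κ of a binomial expansion in 2 and 3; the whole sum is a single power.


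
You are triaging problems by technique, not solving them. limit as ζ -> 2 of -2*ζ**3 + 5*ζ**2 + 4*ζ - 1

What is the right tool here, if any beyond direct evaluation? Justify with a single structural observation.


Technique: no special technique — no vanishing denominator and no indeterminate clash at the point — evaluation is immediate.


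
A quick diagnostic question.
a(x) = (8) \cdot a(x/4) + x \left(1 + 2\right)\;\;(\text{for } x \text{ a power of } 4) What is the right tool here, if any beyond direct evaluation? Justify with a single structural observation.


Best approach: the master substitution — the argument shrinks by the factor 4, so measure the index on a logarithmic scale and the recursion becomes a shift.


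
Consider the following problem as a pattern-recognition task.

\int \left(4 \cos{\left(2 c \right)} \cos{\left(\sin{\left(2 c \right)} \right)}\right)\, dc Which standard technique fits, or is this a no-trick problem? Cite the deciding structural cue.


Best approach: u-substitution — structure check: outer function, inner expression \sin{\left(2 c \right)}, inner derivative as a factor — the classic u = \sin{\left(2 c \right)} pattern.


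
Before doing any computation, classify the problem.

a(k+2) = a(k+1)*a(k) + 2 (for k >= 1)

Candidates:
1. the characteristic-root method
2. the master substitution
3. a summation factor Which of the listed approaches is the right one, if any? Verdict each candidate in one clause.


Method: no special technique — the unknown sequence enters the update nonlinearly, so no linear method fits the recurrence as written — direct iteration remains.
- the characteristic-root method — the recursion is nonlinear in the sequence values, so no linear-modes ansatz applies.
- the master substitution — the recursive argument is a shift of the index, not a fixed fraction of it.
- a summation factor — no summation factor applies — the rule is not linear in the sequence values.


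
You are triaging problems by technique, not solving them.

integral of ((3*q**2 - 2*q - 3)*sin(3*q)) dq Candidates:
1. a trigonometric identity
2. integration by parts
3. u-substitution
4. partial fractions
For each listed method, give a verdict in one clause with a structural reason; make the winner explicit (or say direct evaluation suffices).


Method: integration by parts — a polynomial factor 3*q**2 - 2*q - 3 multiplies sin(3*q); differentiating 3*q**2 - 2*q - 3 lowers its degree while sin(3*q) integrates cleanly, so parts wins.
- a trigonometric identity: there is no trigonometric structure whose rewriting would simplify the integrand.
- integration by parts — yes — fits the structure here.
- u-substitution: no subexpression of the integrand pairs with its own derivative as a factor — individual terms may offer their own substitutions, but any change of variable covering the whole integral would have to be constructed from outside the expression.
- partial fractions: the expression is not a ratio of polynomials that decomposes further.


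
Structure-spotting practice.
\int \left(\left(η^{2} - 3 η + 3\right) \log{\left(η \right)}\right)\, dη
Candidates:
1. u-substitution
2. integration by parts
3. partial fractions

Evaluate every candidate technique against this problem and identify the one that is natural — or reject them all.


Diagnosis: integration by parts — with u = \log{\left(η \right)} the logarithm disappears after one differentiation, leaving a power-rule integral.
- u-substitution — no subexpression of the integrand pairs with its own derivative as a factor — individual terms may offer their own substitutions, but any change of variable covering the whole integral would have to be constructed from outside the expression.
- integration by parts: yes — fits the structure here.
- partial fractions: there is no rational-function structure to decompose.


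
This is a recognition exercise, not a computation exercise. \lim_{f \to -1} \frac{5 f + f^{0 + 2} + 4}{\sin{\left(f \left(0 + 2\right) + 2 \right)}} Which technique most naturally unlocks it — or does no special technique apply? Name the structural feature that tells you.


Verdict: l'Hôpital's rule (0/0) — substituting -1 gives 0 over 0; differentiate top and bottom once and re-evaluate. A local series expansion at the point resolves it as well; the rule is the packaged version of that step.


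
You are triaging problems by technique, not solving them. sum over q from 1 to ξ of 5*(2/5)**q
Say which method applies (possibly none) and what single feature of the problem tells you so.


Technique: the geometric series formula — consecutive terms stand in a fixed index-free ratio — the geometric sum formula closes it.


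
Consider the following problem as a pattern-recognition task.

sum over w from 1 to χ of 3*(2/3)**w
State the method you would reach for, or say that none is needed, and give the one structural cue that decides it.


Method: the geometric series formula — check a ratio of consecutive terms: it is 2/3, independent of the index, so the geometric formula closes the sum.


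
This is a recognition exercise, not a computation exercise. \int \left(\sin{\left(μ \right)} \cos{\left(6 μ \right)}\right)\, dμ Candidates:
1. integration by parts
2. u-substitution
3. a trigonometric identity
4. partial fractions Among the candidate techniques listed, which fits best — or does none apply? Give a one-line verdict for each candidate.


Technique: a trigonometric identity — cross-frequency products like \sin{\left(μ \right)} \cos{\left(6 μ \right)} are the textbook product-to-sum case — the identity converts them to directly integrable sinusoids.
- integration by parts: not the fit here: there is no polynomial factor to ladder down — parts can still close the trigonometric product by recursion, though the identity rewrite is the direct route.
- u-substitution: no subexpression of the integrand serves as a whole-integral substitution inner — individual terms may offer their own, but none carries its derivative as a factor of the full integrand; a working change of variable would have to be constructed from outside the expression.
- a trigonometric identity — yes, a natural case for it.
- partial fractions: there is no rational-function structure to decompose.


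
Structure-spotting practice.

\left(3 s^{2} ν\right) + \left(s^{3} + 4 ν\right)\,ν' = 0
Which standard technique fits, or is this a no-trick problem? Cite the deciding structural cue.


Diagnosis: the exact-equation method — because the two cross partials coincide, the form is conservative as written — recover its potential in (s, ν).


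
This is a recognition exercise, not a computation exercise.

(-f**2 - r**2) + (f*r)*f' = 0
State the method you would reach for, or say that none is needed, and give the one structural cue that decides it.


Best approach: the homogeneous substitution — the slope's numerator and denominator share total degree; set v = f/r and the equation drops to separable form. A Bernoulli rewrite works here as the equation stands — the homogeneous substitution is the more immediate reading.


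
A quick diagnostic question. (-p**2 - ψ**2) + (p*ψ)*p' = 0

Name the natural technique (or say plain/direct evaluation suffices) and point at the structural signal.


Diagnosis: the homogeneous substitution — solved for the derivative, the right side is unchanged under scaling ψ and p together — it depends only on the ratio p/ψ, so substitute a single ratio variable. A Bernoulli substitution is a fair alternative on this equation directly; the homogeneous reading takes it as given.


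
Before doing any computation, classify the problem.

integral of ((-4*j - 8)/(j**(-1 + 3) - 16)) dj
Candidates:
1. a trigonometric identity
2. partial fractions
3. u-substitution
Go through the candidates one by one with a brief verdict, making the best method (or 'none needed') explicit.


Technique: partial fractions — (j**(-1 + 3) - 16) splits into linear pieces, so the quotient is a sum of simple fractions — decompose before integrating.
- a trigonometric identity — with no trigonometric functions present, identity rewriting has no target.
- partial fractions — applicable, and directly so.
- u-substitution — no subexpression of the integrand pairs with its own derivative as a factor — individual terms may offer their own substitutions, but any change of variable covering the whole integral would have to be constructed from outside the expression.


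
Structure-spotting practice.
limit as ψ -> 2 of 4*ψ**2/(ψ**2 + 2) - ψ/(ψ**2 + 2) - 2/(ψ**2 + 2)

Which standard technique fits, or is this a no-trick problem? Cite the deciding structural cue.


Diagnosis: no special technique — the expression is continuous at 2 — substitute and evaluate; no indeterminate form appears.


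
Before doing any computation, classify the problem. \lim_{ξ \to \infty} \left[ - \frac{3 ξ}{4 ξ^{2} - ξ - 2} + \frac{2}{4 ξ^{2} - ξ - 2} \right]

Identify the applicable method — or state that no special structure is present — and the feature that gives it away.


Diagnosis: dominant-term comparison — growth-rate triage: the leading powers of ξ decide the limit, everything else is noise. Differentiating the expression as a single quotient would eventually settle it as well; matching dominant growth settles it immediately.


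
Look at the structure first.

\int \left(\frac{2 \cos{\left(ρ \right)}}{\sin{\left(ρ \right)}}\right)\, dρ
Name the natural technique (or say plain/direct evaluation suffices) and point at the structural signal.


Verdict: u-substitution — read it as f(\sin{\left(ρ \right)}) times a constant multiple of d(\sin{\left(ρ \right)}): one substitution, u = \sin{\left(ρ \right)}, finishes it.


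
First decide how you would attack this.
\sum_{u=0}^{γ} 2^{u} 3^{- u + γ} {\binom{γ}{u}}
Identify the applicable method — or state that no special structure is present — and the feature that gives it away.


Verdict: the binomial theorem — binomial coefficients against complementary powers of 2 and 3: recognize the binomial expansion and resum.


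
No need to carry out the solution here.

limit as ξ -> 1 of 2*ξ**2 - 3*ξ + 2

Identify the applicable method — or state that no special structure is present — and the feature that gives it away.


Method: no special technique — the expression is continuous at the evaluation point — substitute directly; no indeterminate form appears.


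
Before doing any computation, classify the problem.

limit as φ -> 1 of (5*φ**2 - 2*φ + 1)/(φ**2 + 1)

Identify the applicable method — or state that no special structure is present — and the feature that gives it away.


Diagnosis: no special technique — the expression is continuous at the evaluation point — substitute directly; no indeterminate form appears.


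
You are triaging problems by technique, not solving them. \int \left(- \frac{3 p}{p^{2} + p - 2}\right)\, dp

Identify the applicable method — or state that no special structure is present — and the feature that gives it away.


Technique: partial fractions — with p^{2} + p - 2 factorable and the degree on top strictly smaller, simple-fraction decomposition is immediate.


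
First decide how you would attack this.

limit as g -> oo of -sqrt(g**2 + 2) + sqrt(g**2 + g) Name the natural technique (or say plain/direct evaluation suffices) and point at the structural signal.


Diagnosis: conjugate multiplication — turning the difference into a conjugate-rationalized ratio makes the limit readable.


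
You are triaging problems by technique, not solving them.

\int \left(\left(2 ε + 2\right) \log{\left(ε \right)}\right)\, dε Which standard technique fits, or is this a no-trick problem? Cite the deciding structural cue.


Best approach: integration by parts — \log{\left(ε \right)} is the classic u in parts — its derivative is a plain reciprocal while 2 ε + 2 absorbs the dv role.


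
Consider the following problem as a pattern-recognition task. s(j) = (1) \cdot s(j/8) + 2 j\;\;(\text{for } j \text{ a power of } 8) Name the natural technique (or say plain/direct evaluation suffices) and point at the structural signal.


Technique: the master substitution — the argument contracts 8-fold per step: reindex j exponentially and solve the linear recurrence in the new index.


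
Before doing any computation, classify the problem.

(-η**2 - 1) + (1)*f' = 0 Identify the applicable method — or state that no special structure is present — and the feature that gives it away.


Method: no special technique — solved for the derivative, no f appears — this is antidifferentiation in η wearing ODE clothing.


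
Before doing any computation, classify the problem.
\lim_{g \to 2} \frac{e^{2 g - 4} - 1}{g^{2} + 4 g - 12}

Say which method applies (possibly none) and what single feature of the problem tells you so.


Diagnosis: l'Hôpital's rule (0/0) — plug in 2: top and bottom both hit zero, so differentiate each and retry. One could equally expand both pieces locally and compare leading terms; the rule does that in one stroke.


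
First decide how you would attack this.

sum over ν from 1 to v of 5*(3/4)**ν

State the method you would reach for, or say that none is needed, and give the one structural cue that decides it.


Method: the geometric series formula — the ratio of consecutive terms is the constant 3/4, independent of the index — a geometric sum.


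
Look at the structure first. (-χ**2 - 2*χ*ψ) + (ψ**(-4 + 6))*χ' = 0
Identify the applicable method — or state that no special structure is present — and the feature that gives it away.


Method: the homogeneous substitution — solved for the derivative, the right side is unchanged under scaling ψ and χ together — it depends only on the ratio χ/ψ, so substitute a single ratio variable. This doubles as a Bernoulli equation in the unknown as written; the homogeneous route needs no setup at all.


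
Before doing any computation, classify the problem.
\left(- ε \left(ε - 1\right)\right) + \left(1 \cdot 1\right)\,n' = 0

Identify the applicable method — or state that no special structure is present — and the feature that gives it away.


Method: no special technique — the slope is a function of ε alone, so integrate both sides directly.
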